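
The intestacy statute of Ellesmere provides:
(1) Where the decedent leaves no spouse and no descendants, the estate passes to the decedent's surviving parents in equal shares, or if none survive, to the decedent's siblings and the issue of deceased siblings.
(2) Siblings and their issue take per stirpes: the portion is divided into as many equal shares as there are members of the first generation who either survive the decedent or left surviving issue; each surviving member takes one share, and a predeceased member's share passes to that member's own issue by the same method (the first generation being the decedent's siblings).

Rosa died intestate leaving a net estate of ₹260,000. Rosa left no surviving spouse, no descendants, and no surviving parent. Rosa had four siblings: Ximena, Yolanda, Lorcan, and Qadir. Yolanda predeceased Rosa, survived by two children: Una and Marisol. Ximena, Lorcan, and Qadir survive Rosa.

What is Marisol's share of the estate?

Marisol receives ₹32,500.

The entire ₹260,000 passes to the siblings and their issue.
That amount (₹260,000) is divided into 4 shares of ₹65,000: Ximena, Lorcan, and Qadir each take ₹65,000; Yolanda's ₹65,000 share passes to Yolanda's issue.
Yolanda's share (₹65,000) is divided into 2 shares of ₹32,500: Una and Marisol each take ₹32,500.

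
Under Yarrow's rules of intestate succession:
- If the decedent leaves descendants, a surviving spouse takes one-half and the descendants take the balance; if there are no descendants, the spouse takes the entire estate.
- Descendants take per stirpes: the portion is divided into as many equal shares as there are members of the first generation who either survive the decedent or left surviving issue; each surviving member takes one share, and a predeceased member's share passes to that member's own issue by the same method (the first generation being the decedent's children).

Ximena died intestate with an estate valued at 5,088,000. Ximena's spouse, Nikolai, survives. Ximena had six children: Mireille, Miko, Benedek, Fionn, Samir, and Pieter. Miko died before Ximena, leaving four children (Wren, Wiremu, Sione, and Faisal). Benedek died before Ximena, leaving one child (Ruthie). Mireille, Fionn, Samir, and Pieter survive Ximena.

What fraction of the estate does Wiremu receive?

Wiremu receives 1/48 of the estate.

Nikolai takes one-half of 5,088,000 = 2,544,000. The remaining 2,544,000 passes to the descendants.
The descendants' portion (2,544,000) is divided into 6 shares of 424,000: Mireille, Fionn, Samir, and Pieter each take 424,000; Miko's 424,000 share passes to Miko's issue; Benedek's 424,000 share passes to Benedek's issue.
Miko's share (424,000) is divided into 4 shares of 106,000: Wren, Wiremu, Sione, and Faisal each take 106,000.
Benedek's share (424,000) passes entirely to Ruthie.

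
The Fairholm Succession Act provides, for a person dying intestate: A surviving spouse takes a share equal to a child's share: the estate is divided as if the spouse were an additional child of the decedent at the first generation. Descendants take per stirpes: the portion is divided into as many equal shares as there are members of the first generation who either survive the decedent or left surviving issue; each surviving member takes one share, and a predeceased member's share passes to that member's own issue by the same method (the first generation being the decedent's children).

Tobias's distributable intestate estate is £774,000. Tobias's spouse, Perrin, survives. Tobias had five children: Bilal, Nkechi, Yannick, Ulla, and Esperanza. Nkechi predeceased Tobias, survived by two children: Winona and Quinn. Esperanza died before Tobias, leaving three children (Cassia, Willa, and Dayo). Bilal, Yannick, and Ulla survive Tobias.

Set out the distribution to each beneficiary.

The spouse counts as an additional share at the children's level, so there are 6 primary shares of £129,000. Perrin takes one such share (£129,000).
The children's combined portion (£645,000) is divided into 5 shares of £129,000: Bilal, Yannick, and Ulla each take £129,000; Nkechi's £129,000 share passes to Nkechi's issue; Esperanza's £129,000 share passes to Esperanza's issue.
Nkechi's share (£129,000) is divided into 2 shares of £64,500: Winona and Quinn each take £64,500.
Esperanza's share (£129,000) is divided into 3 shares of £43,000: Cassia, Willa, and Dayo each take £43,000.

Perrin: £129,000; Bilal: £129,000; Winona: £64,500; Quinn: £64,500; Yannick: £129,000; Ulla: £129,000; Cassia: £43,000; Willa: £43,000; Dayo: £43,000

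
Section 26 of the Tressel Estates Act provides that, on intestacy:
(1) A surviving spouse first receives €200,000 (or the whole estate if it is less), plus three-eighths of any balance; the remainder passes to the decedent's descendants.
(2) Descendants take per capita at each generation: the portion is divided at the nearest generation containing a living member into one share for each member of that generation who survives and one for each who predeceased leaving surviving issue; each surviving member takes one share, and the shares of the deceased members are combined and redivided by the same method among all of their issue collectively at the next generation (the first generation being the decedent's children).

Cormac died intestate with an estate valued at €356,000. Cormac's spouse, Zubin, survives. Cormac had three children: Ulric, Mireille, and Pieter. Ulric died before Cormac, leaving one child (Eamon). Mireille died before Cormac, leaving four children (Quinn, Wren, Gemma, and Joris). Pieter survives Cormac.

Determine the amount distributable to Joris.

Joris receives €13,000.

Zubin first takes €200,000, leaving a balance of €156,000. Zubin then takes three-eighths of the balance (€58,500), for a total of €258,500. The remaining €97,500 passes to the descendants.
The descendants' portion (€97,500) is divided at the children's generation into 3 shares of €32,500. Pieter takes €32,500. The 2 shares of the deceased (Ulric and Mireille) are combined into a pool of €65,000.
That pool (€65,000) is divided at the grandchildren's generation equally among Eamon, Quinn, Wren, Gemma, and Joris: €13,000 each.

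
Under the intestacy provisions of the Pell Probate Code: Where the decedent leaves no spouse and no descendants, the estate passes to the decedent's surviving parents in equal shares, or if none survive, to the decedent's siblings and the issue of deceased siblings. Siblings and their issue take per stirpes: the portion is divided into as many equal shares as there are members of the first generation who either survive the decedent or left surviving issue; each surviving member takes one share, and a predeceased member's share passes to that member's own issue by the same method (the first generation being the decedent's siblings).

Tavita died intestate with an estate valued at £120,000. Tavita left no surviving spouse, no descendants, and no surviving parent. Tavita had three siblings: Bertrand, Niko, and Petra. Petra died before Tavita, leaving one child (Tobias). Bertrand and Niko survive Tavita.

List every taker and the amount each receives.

Bertrand: £40,000; Niko: £40,000; Tobias: £40,000

The entire £120,000 passes to the siblings and their issue.
That amount (£120,000) is divided into 3 shares of £40,000: Bertrand and Niko each take £40,000; Petra's £40,000 share passes to Petra's issue.
Petra's share (£40,000) passes entirely to Tobias.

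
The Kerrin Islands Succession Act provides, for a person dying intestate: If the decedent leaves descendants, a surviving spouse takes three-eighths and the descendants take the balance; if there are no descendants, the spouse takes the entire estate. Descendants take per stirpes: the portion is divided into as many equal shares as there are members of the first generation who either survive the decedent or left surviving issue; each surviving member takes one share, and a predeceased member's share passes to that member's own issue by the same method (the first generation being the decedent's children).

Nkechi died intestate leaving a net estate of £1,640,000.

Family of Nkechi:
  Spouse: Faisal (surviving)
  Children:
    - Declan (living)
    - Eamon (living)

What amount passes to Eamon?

Faisal takes three-eighths of £1,640,000 = £615,000. The remaining £1,025,000 passes to the descendants.
The descendants' portion (£1,025,000) is divided into 2 shares of £512,500: Declan and Eamon each take £512,500.

Eamon receives £512,500.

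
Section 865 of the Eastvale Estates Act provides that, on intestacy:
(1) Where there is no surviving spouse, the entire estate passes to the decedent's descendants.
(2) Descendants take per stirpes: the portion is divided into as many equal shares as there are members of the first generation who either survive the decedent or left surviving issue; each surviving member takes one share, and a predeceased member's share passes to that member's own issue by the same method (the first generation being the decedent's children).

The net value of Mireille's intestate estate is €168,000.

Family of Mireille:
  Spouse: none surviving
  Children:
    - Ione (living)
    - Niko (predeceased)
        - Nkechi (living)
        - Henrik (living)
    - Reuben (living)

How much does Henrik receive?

Henrik receives €28,000.

The entire €168,000 passes to the descendants.
That amount (€168,000) is divided into 3 shares of €56,000: Ione and Reuben each take €56,000; Niko's €56,000 share passes to Niko's issue.
Niko's share (€56,000) is divided into 2 shares of €28,000: Nkechi and Henrik each take €28,000.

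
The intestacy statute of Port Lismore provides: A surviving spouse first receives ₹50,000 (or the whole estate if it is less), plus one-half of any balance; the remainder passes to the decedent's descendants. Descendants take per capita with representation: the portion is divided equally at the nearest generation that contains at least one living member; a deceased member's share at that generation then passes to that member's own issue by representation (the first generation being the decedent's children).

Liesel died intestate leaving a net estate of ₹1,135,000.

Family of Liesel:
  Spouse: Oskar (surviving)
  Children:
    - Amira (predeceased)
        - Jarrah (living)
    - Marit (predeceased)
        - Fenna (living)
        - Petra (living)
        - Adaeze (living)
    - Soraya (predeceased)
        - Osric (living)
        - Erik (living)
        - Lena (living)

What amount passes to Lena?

Lena receives ₹77,500.

Oskar first takes ₹50,000, leaving a balance of ₹1,085,000. Oskar then takes one-half of the balance (₹542,500), for a total of ₹592,500. The remaining ₹542,500 passes to the descendants.
No child survives, so the initial division is made at the grandchildren's generation.
The descendants' portion (₹542,500) is divided into 7 shares of ₹77,500: Jarrah, Fenna, Petra, Adaeze, Osric, Erik, and Lena each take ₹77,500.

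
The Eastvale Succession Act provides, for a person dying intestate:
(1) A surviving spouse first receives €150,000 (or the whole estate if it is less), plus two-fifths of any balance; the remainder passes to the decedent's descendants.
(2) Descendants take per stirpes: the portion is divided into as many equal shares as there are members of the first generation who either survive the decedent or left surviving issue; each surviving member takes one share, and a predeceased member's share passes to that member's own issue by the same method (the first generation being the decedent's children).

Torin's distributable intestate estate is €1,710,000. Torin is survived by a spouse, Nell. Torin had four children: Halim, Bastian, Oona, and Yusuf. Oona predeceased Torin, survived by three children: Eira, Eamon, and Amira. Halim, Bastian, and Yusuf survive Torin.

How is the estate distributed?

Nell first takes €150,000, leaving a balance of €1,560,000. Nell then takes two-fifths of the balance (€624,000), for a total of €774,000. The remaining €936,000 passes to the descendants.
The descendants' portion (€936,000) is divided into 4 shares of €234,000: Halim, Bastian, and Yusuf each take €234,000; Oona's €234,000 share passes to Oona's issue.
Oona's share (€234,000) is divided into 3 shares of €78,000: Eira, Eamon, and Amira each take €78,000.

Nell: €774,000; Halim: €234,000; Bastian: €234,000; Eira: €78,000; Eamon: €78,000; Amira: €78,000; Yusuf: €234,000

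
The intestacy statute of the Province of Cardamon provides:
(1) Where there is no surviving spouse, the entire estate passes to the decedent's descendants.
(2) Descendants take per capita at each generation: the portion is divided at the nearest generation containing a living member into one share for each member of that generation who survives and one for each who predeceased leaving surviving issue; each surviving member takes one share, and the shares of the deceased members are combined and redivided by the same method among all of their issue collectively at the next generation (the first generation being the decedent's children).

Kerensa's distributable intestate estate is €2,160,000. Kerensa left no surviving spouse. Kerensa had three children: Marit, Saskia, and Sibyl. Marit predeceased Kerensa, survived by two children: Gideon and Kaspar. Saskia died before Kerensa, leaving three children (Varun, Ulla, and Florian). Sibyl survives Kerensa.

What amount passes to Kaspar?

Kaspar receives €288,000.

The entire €2,160,000 passes to the descendants.
That amount (€2,160,000) is divided at the children's generation into 3 shares of €720,000. Sibyl takes €720,000. The 2 shares of the deceased (Marit and Saskia) are combined into a pool of €1,440,000.
That pool (€1,440,000) is divided at the grandchildren's generation equally among Gideon, Kaspar, Varun, Ulla, and Florian: €288,000 each.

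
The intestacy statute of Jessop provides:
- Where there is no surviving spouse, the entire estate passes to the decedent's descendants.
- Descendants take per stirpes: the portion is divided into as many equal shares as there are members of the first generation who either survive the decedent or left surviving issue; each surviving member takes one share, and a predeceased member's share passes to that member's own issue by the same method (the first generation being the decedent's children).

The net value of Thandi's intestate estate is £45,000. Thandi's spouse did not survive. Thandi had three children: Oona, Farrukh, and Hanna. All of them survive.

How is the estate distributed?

Oona: £15,000; Farrukh: £15,000; Hanna: £15,000

The entire £45,000 passes to the descendants.
That amount (£45,000) is divided into 3 shares of £15,000: Oona, Farrukh, and Hanna each take £15,000.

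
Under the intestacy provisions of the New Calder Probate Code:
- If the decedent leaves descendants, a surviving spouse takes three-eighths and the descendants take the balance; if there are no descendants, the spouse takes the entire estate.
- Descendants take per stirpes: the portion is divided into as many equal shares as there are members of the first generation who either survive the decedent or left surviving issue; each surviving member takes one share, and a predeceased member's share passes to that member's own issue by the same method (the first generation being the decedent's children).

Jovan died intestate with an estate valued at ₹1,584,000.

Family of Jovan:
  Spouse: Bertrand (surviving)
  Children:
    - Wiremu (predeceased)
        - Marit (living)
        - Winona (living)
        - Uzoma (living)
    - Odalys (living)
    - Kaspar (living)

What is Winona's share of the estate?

Bertrand takes three-eighths of ₹1,584,000 = ₹594,000. The remaining ₹990,000 passes to the descendants.
The descendants' portion (₹990,000) is divided into 3 shares of ₹330,000: Odalys and Kaspar each take ₹330,000; Wiremu's ₹330,000 share passes to Wiremu's issue.
Wiremu's share (₹330,000) is divided into 3 shares of ₹110,000: Marit, Winona, and Uzoma each take ₹110,000.

Winona receives ₹110,000.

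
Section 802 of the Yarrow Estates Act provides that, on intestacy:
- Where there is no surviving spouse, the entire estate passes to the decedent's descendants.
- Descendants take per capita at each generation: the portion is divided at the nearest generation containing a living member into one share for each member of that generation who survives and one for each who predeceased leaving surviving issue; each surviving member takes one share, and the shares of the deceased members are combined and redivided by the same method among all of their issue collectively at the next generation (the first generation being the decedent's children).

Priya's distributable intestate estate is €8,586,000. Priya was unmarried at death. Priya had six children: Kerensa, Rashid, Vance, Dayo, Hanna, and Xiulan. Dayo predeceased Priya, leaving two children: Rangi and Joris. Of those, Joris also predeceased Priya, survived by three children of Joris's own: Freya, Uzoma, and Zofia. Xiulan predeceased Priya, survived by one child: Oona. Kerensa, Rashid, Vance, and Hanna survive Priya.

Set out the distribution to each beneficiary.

The entire €8,586,000 passes to the descendants.
That amount (€8,586,000) is divided at the children's generation into 6 shares of €1,431,000. Kerensa, Rashid, Vance, and Hanna each take €1,431,000. The 2 shares of the deceased (Dayo and Xiulan) are combined into a pool of €2,862,000.
That pool (€2,862,000) is divided at the grandchildren's generation into 3 shares of €954,000. Rangi and Oona each take €954,000. The remaining share for the deceased Joris (€954,000) is carried to the next generation.
That pool (€954,000) is divided at the great-grandchildren's generation equally among Freya, Uzoma, and Zofia: €318,000 each.

Kerensa: €1,431,000; Rashid: €1,431,000; Vance: €1,431,000; Rangi: €954,000; Freya: €318,000; Uzoma: €318,000; Zofia: €318,000; Hanna: €1,431,000; Oona: €954,000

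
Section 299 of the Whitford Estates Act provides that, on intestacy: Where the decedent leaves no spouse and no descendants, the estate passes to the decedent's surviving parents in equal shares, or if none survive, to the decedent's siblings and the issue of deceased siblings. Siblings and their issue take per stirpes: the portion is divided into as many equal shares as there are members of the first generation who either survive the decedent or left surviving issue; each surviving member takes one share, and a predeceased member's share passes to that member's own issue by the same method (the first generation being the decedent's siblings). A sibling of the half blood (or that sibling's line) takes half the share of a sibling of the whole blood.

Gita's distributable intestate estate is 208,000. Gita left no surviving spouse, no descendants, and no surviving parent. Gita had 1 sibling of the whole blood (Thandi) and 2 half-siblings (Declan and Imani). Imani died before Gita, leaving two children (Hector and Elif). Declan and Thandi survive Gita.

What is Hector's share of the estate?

The entire 208,000 passes to the siblings and their issue.
Counting each half-blood sibling's line as half a unit, there are 2 units in 208,000, so one unit is 104,000. Whole-blood lines (Thandi) take 104,000 each; half-blood lines (Declan and Imani) take 52,000 each.
Imani's share (52,000) is divided into 2 shares of 26,000: Hector and Elif each take 26,000.

Hector receives 26,000.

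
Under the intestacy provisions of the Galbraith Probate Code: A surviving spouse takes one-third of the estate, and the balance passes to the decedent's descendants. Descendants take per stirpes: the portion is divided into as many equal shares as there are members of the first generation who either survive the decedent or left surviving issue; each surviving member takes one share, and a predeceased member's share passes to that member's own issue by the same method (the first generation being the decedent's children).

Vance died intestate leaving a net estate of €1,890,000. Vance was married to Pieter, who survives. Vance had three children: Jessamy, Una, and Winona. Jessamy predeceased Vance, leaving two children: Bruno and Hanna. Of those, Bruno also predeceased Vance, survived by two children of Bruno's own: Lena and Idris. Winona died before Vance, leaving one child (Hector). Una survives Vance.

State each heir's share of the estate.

Pieter takes one-third of €1,890,000 = €630,000. The remaining €1,260,000 passes to the descendants.
The descendants' portion (€1,260,000) is divided into 3 shares of €420,000: Una takes €420,000; Jessamy's €420,000 share passes to Jessamy's issue; Winona's €420,000 share passes to Winona's issue.
Jessamy's share (€420,000) is divided into 2 shares of €210,000: Hanna takes €210,000; Bruno's €210,000 share passes to Bruno's issue.
Bruno's share (€210,000) is divided into 2 shares of €105,000: Lena and Idris each take €105,000.
Winona's share (€420,000) passes entirely to Hector.

Pieter: €630,000; Lena: €105,000; Idris: €105,000; Hanna: €210,000; Una: €420,000; Hector: €420,000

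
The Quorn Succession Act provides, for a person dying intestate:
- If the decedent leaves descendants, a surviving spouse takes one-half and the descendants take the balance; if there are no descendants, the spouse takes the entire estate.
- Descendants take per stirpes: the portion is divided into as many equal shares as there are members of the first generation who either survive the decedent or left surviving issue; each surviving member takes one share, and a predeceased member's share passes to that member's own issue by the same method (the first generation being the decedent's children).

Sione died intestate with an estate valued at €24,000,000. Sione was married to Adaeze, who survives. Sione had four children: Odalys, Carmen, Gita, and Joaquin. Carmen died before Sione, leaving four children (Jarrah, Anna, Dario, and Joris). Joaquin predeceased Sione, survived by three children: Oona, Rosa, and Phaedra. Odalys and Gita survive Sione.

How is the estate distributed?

Adaeze takes one-half of €24,000,000 = €12,000,000. The remaining €12,000,000 passes to the descendants.
The descendants' portion (€12,000,000) is divided into 4 shares of €3,000,000: Odalys and Gita each take €3,000,000; Carmen's €3,000,000 share passes to Carmen's issue; Joaquin's €3,000,000 share passes to Joaquin's issue.
Carmen's share (€3,000,000) is divided into 4 shares of €750,000: Jarrah, Anna, Dario, and Joris each take €750,000.
Joaquin's share (€3,000,000) is divided into 3 shares of €1,000,000: Oona, Rosa, and Phaedra each take €1,000,000.

Adaeze: €12,000,000; Odalys: €3,000,000; Jarrah: €750,000; Anna: €750,000; Dario: €750,000; Joris: €750,000; Gita: €3,000,000; Oona: €1,000,000; Rosa: €1,000,000; Phaedra: €1,000,000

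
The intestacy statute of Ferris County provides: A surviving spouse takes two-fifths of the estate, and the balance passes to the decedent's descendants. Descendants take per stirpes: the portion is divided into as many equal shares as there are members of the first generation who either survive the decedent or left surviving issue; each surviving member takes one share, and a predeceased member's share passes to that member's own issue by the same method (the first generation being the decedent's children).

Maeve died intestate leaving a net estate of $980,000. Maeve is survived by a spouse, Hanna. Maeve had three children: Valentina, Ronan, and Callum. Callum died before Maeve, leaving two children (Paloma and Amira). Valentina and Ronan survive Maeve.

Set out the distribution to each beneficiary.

Hanna: $392,000; Valentina: $196,000; Ronan: $196,000; Paloma: $98,000; Amira: $98,000

Hanna takes two-fifths of $980,000 = $392,000. The remaining $588,000 passes to the descendants.
The descendants' portion ($588,000) is divided into 3 shares of $196,000: Valentina and Ronan each take $196,000; Callum's $196,000 share passes to Callum's issue.
Callum's share ($196,000) is divided into 2 shares of $98,000: Paloma and Amira each take $98,000.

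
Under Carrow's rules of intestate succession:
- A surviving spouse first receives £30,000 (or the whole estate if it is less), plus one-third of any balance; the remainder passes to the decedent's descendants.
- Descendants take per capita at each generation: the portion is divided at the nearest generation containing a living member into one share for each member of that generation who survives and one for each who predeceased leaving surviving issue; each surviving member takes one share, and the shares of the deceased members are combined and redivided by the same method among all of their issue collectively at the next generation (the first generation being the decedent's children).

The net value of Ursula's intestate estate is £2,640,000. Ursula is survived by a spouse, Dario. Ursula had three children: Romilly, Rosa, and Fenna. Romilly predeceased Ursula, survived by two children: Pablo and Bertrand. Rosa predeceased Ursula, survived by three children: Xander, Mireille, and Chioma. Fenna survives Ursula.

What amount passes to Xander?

Xander receives £232,000.

Dario first takes £30,000, leaving a balance of £2,610,000. Dario then takes one-third of the balance (£870,000), for a total of £900,000. The remaining £1,740,000 passes to the descendants.
The descendants' portion (£1,740,000) is divided at the children's generation into 3 shares of £580,000. Fenna takes £580,000. The 2 shares of the deceased (Romilly and Rosa) are combined into a pool of £1,160,000.
That pool (£1,160,000) is divided at the grandchildren's generation equally among Pablo, Bertrand, Xander, Mireille, and Chioma: £232,000 each.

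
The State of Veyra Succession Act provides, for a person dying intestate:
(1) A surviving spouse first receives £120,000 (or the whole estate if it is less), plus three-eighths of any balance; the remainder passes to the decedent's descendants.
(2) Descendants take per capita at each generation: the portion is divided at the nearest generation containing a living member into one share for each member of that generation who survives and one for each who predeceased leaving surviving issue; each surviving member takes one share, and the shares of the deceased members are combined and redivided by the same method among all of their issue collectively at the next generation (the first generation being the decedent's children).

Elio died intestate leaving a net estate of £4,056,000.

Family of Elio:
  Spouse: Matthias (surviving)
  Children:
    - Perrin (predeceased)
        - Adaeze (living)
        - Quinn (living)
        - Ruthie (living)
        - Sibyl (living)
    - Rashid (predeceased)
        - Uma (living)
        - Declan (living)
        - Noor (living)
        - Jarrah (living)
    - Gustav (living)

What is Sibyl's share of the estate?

Sibyl receives £205,000.

Matthias first takes £120,000, leaving a balance of £3,936,000. Matthias then takes three-eighths of the balance (£1,476,000), for a total of £1,596,000. The remaining £2,460,000 passes to the descendants.
The descendants' portion (£2,460,000) is divided at the children's generation into 3 shares of £820,000. Gustav takes £820,000. The 2 shares of the deceased (Perrin and Rashid) are combined into a pool of £1,640,000.
That pool (£1,640,000) is divided at the grandchildren's generation equally among Adaeze, Quinn, Ruthie, Sibyl, Uma, Declan, Noor, and Jarrah: £205,000 each.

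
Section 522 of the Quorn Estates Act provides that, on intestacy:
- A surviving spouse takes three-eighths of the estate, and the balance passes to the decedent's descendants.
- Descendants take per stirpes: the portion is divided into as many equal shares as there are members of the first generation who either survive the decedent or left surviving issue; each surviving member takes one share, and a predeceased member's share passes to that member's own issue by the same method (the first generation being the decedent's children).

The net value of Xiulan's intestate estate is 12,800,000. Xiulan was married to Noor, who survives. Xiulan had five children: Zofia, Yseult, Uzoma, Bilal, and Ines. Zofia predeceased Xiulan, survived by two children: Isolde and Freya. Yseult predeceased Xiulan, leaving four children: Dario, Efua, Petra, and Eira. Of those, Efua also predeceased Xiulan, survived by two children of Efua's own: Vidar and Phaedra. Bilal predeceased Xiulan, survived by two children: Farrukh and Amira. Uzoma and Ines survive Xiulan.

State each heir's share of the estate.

Noor takes three-eighths of 12,800,000 = 4,800,000. The remaining 8,000,000 passes to the descendants.
The descendants' portion (8,000,000) is divided into 5 shares of 1,600,000: Uzoma and Ines each take 1,600,000; Zofia's 1,600,000 share passes to Zofia's issue; Yseult's 1,600,000 share passes to Yseult's issue; Bilal's 1,600,000 share passes to Bilal's issue.
Zofia's share (1,600,000) is divided into 2 shares of 800,000: Isolde and Freya each take 800,000.
Yseult's share (1,600,000) is divided into 4 shares of 400,000: Dario, Petra, and Eira each take 400,000; Efua's 400,000 share passes to Efua's issue.
Efua's share (400,000) is divided into 2 shares of 200,000: Vidar and Phaedra each take 200,000.
Bilal's share (1,600,000) is divided into 2 shares of 800,000: Farrukh and Amira each take 800,000.

Noor: 4,800,000; Isolde: 800,000; Freya: 800,000; Dario: 400,000; Vidar: 200,000; Phaedra: 200,000; Petra: 400,000; Eira: 400,000; Uzoma: 1,600,000; Farrukh: 800,000; Amira: 800,000; Ines: 1,600,000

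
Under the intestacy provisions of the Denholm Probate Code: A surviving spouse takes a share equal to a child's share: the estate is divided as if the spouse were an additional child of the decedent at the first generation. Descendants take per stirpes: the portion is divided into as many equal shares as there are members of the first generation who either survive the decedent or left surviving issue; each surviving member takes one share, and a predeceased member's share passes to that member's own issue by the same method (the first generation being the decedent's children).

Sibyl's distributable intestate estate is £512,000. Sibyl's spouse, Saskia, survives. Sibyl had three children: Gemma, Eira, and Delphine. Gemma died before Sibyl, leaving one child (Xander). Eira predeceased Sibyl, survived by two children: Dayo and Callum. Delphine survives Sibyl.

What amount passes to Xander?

Xander receives £128,000.

The spouse counts as an additional share at the children's level, so there are 4 primary shares of £128,000. Saskia takes one such share (£128,000).
The children's combined portion (£384,000) is divided into 3 shares of £128,000: Delphine takes £128,000; Gemma's £128,000 share passes to Gemma's issue; Eira's £128,000 share passes to Eira's issue.
Gemma's share (£128,000) passes entirely to Xander.
Eira's share (£128,000) is divided into 2 shares of £64,000: Dayo and Callum each take £64,000.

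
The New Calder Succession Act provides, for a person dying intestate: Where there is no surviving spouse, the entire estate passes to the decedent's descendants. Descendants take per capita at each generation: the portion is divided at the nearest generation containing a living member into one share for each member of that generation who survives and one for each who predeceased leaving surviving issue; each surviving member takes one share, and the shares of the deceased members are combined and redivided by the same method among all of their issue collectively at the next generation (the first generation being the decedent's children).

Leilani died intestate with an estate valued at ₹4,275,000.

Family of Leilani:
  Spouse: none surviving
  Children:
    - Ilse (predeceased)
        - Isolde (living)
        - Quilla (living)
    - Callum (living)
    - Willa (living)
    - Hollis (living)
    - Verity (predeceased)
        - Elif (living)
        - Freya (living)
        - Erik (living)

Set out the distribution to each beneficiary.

The entire ₹4,275,000 passes to the descendants.
That amount (₹4,275,000) is divided at the children's generation into 5 shares of ₹855,000. Callum, Willa, and Hollis each take ₹855,000. The 2 shares of the deceased (Ilse and Verity) are combined into a pool of ₹1,710,000.
That pool (₹1,710,000) is divided at the grandchildren's generation equally among Isolde, Quilla, Elif, Freya, and Erik: ₹342,000 each.

Isolde: ₹342,000; Quilla: ₹342,000; Callum: ₹855,000; Willa: ₹855,000; Hollis: ₹855,000; Elif: ₹342,000; Freya: ₹342,000; Erik: ₹342,000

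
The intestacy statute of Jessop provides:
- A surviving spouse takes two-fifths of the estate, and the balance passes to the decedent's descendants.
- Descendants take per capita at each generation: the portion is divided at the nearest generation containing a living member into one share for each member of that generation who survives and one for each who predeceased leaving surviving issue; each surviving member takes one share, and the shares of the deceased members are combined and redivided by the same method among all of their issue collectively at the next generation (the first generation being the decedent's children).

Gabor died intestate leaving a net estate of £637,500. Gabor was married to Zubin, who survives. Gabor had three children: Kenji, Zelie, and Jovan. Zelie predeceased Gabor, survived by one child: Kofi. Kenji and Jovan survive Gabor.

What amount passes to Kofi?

Zubin takes two-fifths of £637,500 = £255,000. The remaining £382,500 passes to the descendants.
The descendants' portion (£382,500) is divided at the children's generation into 3 shares of £127,500. Kenji and Jovan each take £127,500. The remaining share for the deceased Zelie (£127,500) is carried to the next generation.
That pool (£127,500) passes entirely to Kofi, the sole taker at the grandchildren's generation.

Kofi receives £127,500.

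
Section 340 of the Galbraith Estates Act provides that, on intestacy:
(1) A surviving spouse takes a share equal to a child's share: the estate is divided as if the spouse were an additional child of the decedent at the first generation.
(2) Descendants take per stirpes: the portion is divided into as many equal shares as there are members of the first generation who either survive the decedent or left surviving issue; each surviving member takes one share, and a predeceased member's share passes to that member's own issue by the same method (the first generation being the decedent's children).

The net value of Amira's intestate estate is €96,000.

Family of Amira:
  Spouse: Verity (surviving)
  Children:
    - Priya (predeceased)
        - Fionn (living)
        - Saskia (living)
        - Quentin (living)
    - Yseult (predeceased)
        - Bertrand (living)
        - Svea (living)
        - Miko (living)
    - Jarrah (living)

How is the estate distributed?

The spouse counts as an additional share at the children's level, so there are 4 primary shares of €24,000. Verity takes one such share (€24,000).
The children's combined portion (€72,000) is divided into 3 shares of €24,000: Jarrah takes €24,000; Priya's €24,000 share passes to Priya's issue; Yseult's €24,000 share passes to Yseult's issue.
Priya's share (€24,000) is divided into 3 shares of €8,000: Fionn, Saskia, and Quentin each take €8,000.
Yseult's share (€24,000) is divided into 3 shares of €8,000: Bertrand, Svea, and Miko each take €8,000.

Verity: €24,000; Fionn: €8,000; Saskia: €8,000; Quentin: €8,000; Bertrand: €8,000; Svea: €8,000; Miko: €8,000; Jarrah: €24,000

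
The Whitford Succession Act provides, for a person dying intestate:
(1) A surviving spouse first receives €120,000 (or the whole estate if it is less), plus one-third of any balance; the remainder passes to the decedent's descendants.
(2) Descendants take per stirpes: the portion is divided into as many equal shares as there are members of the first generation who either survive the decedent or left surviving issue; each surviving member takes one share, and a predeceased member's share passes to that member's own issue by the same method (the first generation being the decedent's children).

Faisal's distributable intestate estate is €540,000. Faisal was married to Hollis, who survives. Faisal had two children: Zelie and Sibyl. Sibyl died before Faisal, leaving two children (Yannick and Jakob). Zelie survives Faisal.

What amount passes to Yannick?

Hollis first takes €120,000, leaving a balance of €420,000. Hollis then takes one-third of the balance (€140,000), for a total of €260,000. The remaining €280,000 passes to the descendants.
The descendants' portion (€280,000) is divided into 2 shares of €140,000: Zelie takes €140,000; Sibyl's €140,000 share passes to Sibyl's issue.
Sibyl's share (€140,000) is divided into 2 shares of €70,000: Yannick and Jakob each take €70,000.

Yannick receives €70,000.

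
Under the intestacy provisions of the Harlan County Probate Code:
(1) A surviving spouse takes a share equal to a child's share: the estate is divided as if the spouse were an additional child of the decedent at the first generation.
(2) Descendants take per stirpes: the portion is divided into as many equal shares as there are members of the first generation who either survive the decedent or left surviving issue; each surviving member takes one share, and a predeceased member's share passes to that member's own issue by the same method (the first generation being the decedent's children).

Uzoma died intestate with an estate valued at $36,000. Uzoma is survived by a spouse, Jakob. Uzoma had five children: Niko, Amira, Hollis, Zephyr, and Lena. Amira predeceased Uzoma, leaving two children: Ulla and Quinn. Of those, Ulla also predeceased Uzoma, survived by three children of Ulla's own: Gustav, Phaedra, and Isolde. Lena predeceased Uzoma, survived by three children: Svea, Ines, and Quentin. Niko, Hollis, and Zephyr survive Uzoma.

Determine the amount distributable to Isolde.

The spouse counts as an additional share at the children's level, so there are 6 primary shares of $6,000. Jakob takes one such share ($6,000).
The children's combined portion ($30,000) is divided into 5 shares of $6,000: Niko, Hollis, and Zephyr each take $6,000; Amira's $6,000 share passes to Amira's issue; Lena's $6,000 share passes to Lena's issue.
Amira's share ($6,000) is divided into 2 shares of $3,000: Quinn takes $3,000; Ulla's $3,000 share passes to Ulla's issue.
Ulla's share ($3,000) is divided into 3 shares of $1,000: Gustav, Phaedra, and Isolde each take $1,000.
Lena's share ($6,000) is divided into 3 shares of $2,000: Svea, Ines, and Quentin each take $2,000.

Isolde receives $1,000.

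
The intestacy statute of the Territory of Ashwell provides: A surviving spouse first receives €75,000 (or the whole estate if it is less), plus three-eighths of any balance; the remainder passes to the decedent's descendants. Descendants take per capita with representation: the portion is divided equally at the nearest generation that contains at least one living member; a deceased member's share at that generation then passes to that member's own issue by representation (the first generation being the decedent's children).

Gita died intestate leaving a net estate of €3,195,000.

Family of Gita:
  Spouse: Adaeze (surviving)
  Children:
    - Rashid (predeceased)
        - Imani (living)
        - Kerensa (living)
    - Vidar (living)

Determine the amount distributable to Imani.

Adaeze first takes €75,000, leaving a balance of €3,120,000. Adaeze then takes three-eighths of the balance (€1,170,000), for a total of €1,245,000. The remaining €1,950,000 passes to the descendants.
The descendants' portion (€1,950,000) is divided into 2 shares of €975,000: Vidar takes €975,000; Rashid's €975,000 share passes to Rashid's issue.
Rashid's share (€975,000) is divided into 2 shares of €487,500: Imani and Kerensa each take €487,500.

Imani receives €487,500.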